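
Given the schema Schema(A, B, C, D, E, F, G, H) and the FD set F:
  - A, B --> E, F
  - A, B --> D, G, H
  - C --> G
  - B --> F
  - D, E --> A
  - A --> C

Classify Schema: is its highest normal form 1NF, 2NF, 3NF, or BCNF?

Candidate keys: {A, B}, {B, D, E}. Prime attributes: {A, B, D, E}.
C --> G breaks BCNF: {C}⁺ = {C, G}, so {C} is not a superkey.
C --> G has non-prime {G} on the right and a non-superkey on the left, so 3NF fails.
The proper key subset {A} of {A, B} determines non-prime {C, G}, so the relation is not even in 2NF.

1NF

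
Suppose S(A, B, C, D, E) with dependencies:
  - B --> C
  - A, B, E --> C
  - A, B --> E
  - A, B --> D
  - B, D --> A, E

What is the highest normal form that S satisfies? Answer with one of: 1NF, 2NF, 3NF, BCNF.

Candidate keys: {A, B}, {B, D}. Prime attributes: {A, B, D}.
B --> C breaks BCNF: {B}⁺ = {B, C}, so {B} is not a superkey.
B --> C determines the non-prime attribute {C} from a non-superkey — 3NF is violated.
Since {B} ⊂ {A, B} and {B}⁺ ⊇ {C} with {C} non-prime, there is a partial dependency; 2NF fails.

1NF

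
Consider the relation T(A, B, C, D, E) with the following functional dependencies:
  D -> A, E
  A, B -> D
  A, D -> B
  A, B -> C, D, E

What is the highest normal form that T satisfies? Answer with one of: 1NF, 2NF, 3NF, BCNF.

Candidate keys: {A, B}, {D}. Prime attributes: {A, B, D}.
The left-hand side of every FD is a superkey, so BCNF is satisfied.

BCNF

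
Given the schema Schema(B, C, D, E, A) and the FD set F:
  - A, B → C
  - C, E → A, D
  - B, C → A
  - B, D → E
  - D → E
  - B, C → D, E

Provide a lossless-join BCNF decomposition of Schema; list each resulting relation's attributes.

{A, C, D}; {B, C, E}; {D, E}

Candidate keys of the original relation: {A, B}, {B, C}.
{A, B, C, D, E}: {C, E} determines {A, C, D, E} here but is not a superkey — split on C, E → A, D, giving {A, C, D, E} and {B, C, E}.
{A, C, D, E}: {D} determines {D, E} here but is not a superkey — split on D → E, giving {D, E} and {A, C, D}.
{D, E} is in BCNF.
{A, C, D} is in BCNF.
{B, C, E} is in BCNF.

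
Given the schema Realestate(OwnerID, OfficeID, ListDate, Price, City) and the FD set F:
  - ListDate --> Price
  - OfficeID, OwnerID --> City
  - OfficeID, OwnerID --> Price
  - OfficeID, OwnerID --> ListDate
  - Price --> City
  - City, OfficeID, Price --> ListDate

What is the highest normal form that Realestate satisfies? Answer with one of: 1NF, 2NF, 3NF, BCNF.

2NF

Candidate key: {OfficeID, OwnerID}. Prime attributes: {OfficeID, OwnerID}.
ListDate --> Price: {ListDate}⁺ = {City, ListDate, Price}, which is not all of the attributes, so the left side is not a superkey — BCNF is violated.
ListDate --> Price has non-prime {Price} on the right and a non-superkey on the left, so 3NF fails.
Checking every proper subset of each key, none determines a non-prime attribute — 2NF is satisfied.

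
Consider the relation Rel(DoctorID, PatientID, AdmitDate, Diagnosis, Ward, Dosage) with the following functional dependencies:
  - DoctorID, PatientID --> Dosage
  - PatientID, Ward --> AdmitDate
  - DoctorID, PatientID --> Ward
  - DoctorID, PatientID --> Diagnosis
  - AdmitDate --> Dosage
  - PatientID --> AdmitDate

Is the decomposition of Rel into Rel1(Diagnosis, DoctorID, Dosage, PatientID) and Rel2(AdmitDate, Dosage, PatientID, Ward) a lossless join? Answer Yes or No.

Rel1 ∩ Rel2 = {Dosage, PatientID}; its closure under F is {AdmitDate, Dosage, PatientID}.
The closure covers neither Rel1 nor Rel2 entirely; the join is not lossless.

No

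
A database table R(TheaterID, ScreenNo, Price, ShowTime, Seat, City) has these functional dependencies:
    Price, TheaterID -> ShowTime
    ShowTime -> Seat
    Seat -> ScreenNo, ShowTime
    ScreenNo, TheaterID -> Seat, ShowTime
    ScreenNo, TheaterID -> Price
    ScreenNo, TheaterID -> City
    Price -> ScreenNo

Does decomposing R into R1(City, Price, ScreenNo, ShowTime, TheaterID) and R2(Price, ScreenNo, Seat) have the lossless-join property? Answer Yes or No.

No

Common attributes: {Price, ScreenNo}; their closure is {Price, ScreenNo}.
The closure covers neither R1 nor R2 entirely; the join is not lossless.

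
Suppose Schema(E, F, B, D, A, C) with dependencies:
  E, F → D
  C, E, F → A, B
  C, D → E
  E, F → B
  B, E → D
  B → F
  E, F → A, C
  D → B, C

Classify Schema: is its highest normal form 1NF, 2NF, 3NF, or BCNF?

Candidate keys: {B, E}, {D}, {E, F}. Prime attributes: {B, D, E, F}.
B → F: {B}⁺ = {B, F}, which is not all of the attributes, so the left side is not a superkey — BCNF is violated.
But every attribute on its right side ({F}) is prime, and the same holds for every other non-superkey FD, so 3NF still holds.

3NF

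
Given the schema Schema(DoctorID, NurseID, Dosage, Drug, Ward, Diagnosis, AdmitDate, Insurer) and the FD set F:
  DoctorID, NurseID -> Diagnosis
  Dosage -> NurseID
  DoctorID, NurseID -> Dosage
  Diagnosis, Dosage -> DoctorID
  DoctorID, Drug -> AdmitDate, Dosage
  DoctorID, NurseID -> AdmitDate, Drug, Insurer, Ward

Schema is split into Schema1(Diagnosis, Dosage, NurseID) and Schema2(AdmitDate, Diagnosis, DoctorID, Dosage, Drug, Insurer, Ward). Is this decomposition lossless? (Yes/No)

Yes

Common attributes: {Diagnosis, Dosage}; their closure is {AdmitDate, Diagnosis, DoctorID, Dosage, Drug, Insurer, NurseID, Ward}.
This includes all of Schema1, so the common attributes are a superkey of Schema1 — the join is lossless.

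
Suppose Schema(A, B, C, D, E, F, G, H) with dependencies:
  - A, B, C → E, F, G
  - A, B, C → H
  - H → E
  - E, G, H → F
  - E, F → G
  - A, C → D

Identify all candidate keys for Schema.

No FD produces {A, B, C}, so they must be in every candidate key.
{A, B, C} is a candidate key since {A, B, C}⁺ = {A, B, C, D, E, F, G, H} covers every attribute.
Every other attribute set either contains this one or has a smaller closure.

{A, B, C}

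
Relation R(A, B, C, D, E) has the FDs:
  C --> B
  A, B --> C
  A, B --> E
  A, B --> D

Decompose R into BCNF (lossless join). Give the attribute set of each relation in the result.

{A, C, D, E}; {B, C}

Candidate keys of the original relation: {A, B}, {A, C}.
{A, B, C, D, E}: {C} determines {B, C} here but is not a superkey — split on C --> B, giving {B, C} and {A, C, D, E}.
{B, C}: every determinant is a superkey — BCNF.
{A, C, D, E}: every determinant is a superkey — BCNF.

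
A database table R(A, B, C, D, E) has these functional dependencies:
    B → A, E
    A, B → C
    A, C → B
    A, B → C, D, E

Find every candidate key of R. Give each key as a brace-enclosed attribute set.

{A, C}, {B}

{B}⁺ = {A, B, C, D, E}, which is every attribute, so {B} is a candidate key.
{A, C}⁺ = {A, B, C, D, E}, which is every attribute, so {A, C} is a candidate key.
These are minimal and exhaustive — every other superkey contains one of them.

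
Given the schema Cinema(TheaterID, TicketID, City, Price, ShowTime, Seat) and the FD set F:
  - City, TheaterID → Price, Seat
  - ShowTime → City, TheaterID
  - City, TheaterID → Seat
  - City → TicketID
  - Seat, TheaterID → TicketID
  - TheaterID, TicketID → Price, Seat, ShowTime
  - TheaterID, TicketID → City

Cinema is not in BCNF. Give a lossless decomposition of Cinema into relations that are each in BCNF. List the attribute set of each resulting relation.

Candidate keys of the original relation: {City, TheaterID}, {Seat, TheaterID}, {ShowTime}, {TheaterID, TicketID}.
{City, Price, Seat, ShowTime, TheaterID, TicketID}: {City} determines {City, TicketID} here but is not a superkey — split on City → TicketID, giving {City, TicketID} and {City, Price, Seat, ShowTime, TheaterID}.
{City, TicketID} is in BCNF.
{City, Price, Seat, ShowTime, TheaterID} is in BCNF.

{City, Price, Seat, ShowTime, TheaterID}; {City, TicketID}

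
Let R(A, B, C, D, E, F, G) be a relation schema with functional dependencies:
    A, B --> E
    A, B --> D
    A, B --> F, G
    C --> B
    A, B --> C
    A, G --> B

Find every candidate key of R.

{A, B}, {A, C}, {A, G}

Attributes never on any right-hand side: {A} — every candidate key must contain it.
{A, B}⁺ = {A, B, C, D, E, F, G} — all of the relation — so {A, B} is a candidate key.
{A, C}⁺ = {A, B, C, D, E, F, G} — all of the relation — so {A, C} is a candidate key.
{A, G}⁺ = {A, B, C, D, E, F, G} — all of the relation — so {A, G} is a candidate key.
Any other superkey properly contains one of these, so there are no further candidate keys.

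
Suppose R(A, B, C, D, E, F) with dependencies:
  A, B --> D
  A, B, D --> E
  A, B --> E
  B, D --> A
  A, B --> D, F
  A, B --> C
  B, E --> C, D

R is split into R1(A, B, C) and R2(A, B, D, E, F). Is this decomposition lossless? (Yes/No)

Yes

Common attributes: {A, B}; their closure is {A, B, C, D, E, F}.
Since R1 ⊆ {A, B, C, D, E, F}, the intersection is a superkey of R1; the decomposition is lossless.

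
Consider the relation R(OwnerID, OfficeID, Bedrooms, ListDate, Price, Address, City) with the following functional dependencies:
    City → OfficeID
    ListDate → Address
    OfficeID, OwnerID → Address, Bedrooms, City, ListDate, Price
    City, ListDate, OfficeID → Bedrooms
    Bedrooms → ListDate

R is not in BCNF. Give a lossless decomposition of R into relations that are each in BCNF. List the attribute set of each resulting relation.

{Address, ListDate}; {Bedrooms, City, OwnerID, Price}; {Bedrooms, ListDate}; {City, OfficeID}

Candidate keys of the original relation: {City, OwnerID}, {OfficeID, OwnerID}.
{Address, Bedrooms, City, ListDate, OfficeID, OwnerID, Price}: {City} determines {City, OfficeID} here but is not a superkey — split on City → OfficeID, giving {City, OfficeID} and {Address, Bedrooms, City, ListDate, OwnerID, Price}.
{City, OfficeID}: every determinant is a superkey — BCNF.
{Address, Bedrooms, City, ListDate, OwnerID, Price}: {ListDate} determines {Address, ListDate} here but is not a superkey — split on ListDate → Address, giving {Address, ListDate} and {Bedrooms, City, ListDate, OwnerID, Price}.
{Address, ListDate}: every determinant is a superkey — BCNF.
{Bedrooms, City, ListDate, OwnerID, Price}: {Bedrooms} determines {Bedrooms, ListDate} here but is not a superkey — split on Bedrooms → ListDate, giving {Bedrooms, ListDate} and {Bedrooms, City, OwnerID, Price}.
{Bedrooms, ListDate}: every determinant is a superkey — BCNF.
{Bedrooms, City, OwnerID, Price}: every determinant is a superkey — BCNF.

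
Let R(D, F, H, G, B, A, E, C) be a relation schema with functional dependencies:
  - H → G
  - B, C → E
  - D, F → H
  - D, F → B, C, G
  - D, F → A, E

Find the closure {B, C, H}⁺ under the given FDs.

Start with {B, C, H}.
H → G applies; add {G} → now {B, C, G, H}.
B, C → E applies; add {E} → now {B, C, E, G, H}.
No further FD applies.

{B, C, E, G, H}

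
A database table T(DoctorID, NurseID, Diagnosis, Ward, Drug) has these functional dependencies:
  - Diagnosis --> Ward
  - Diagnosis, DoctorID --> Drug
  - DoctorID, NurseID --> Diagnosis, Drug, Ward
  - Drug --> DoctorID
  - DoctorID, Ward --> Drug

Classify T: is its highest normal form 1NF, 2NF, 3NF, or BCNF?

Candidate keys: {DoctorID, NurseID}, {Drug, NurseID}. Prime attributes: {DoctorID, Drug, NurseID}.
For Diagnosis --> Ward we have {Diagnosis}⁺ = {Diagnosis, Ward}; {Diagnosis} is not a superkey, so BCNF fails.
Because {Ward} is non-prime and the left side of Diagnosis --> Ward is not a superkey, the relation is not in 3NF.
No proper subset of a key has a non-prime attribute in its closure, so there is no partial dependency; 2NF holds.

2NF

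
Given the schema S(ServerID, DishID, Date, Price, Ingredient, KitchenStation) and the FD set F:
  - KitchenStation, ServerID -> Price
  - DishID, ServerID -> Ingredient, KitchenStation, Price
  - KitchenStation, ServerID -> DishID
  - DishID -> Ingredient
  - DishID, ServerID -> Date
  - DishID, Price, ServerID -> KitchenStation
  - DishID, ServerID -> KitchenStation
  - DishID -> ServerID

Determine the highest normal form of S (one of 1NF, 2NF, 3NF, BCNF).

BCNF

Candidate keys: {DishID}, {KitchenStation, ServerID}. Prime attributes: {DishID, KitchenStation, ServerID}.
Each dependency's left side is a superkey — BCNF holds.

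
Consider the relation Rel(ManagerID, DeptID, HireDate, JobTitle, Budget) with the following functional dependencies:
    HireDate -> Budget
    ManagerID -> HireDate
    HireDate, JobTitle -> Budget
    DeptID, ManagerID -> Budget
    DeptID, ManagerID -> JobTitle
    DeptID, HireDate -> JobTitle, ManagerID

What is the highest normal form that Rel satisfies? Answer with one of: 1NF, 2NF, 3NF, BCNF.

Candidate keys: {DeptID, HireDate}, {DeptID, ManagerID}. Prime attributes: {DeptID, HireDate, ManagerID}.
For HireDate -> Budget we have {HireDate}⁺ = {Budget, HireDate}; {HireDate} is not a superkey, so BCNF fails.
HireDate -> Budget has non-prime {Budget} on the right and a non-superkey on the left, so 3NF fails.
Since {HireDate} ⊂ {DeptID, HireDate} and {HireDate}⁺ ⊇ {Budget} with {Budget} non-prime, there is a partial dependency; 2NF fails.

1NF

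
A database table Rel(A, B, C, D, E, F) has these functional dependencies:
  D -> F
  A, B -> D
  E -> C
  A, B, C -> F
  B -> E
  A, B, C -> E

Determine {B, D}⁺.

Start with {B, D}.
D -> F applies; add {F} → now {B, D, F}.
B -> E applies; add {E} → now {B, D, E, F}.
E -> C applies; add {C} → now {B, C, D, E, F}.
No further FD applies.

{B, C, D, E, F}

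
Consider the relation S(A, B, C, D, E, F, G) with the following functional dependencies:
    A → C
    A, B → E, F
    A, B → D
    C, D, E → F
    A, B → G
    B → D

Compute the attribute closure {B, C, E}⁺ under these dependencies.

Start with {B, C, E}.
B → D applies; add {D} → now {B, C, D, E}.
C, D, E → F applies; add {F} → now {B, C, D, E, F}.
No further FD applies.

{B, C, D, E, F}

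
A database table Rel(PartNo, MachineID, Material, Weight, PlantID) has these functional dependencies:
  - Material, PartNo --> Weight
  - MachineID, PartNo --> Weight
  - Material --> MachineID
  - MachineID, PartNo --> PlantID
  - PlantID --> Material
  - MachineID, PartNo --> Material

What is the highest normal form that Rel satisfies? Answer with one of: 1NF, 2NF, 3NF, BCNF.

Candidate keys: {MachineID, PartNo}, {Material, PartNo}, {PartNo, PlantID}. Prime attributes: {MachineID, Material, PartNo, PlantID}.
For Material --> MachineID we have {Material}⁺ = {MachineID, Material}; {Material} is not a superkey, so BCNF fails.
But every attribute on its right side ({MachineID}) is prime, and the same holds for every other non-superkey FD, so 3NF still holds.

3NF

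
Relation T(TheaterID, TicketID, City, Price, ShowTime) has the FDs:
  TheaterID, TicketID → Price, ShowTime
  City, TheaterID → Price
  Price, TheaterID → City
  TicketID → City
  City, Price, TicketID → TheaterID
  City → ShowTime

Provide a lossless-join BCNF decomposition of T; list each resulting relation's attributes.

{City, Price, TheaterID}; {City, ShowTime}; {City, TicketID}; {TheaterID, TicketID}

Candidate keys of the original relation: {Price, TicketID}, {TheaterID, TicketID}.
In {City, Price, ShowTime, TheaterID, TicketID}, {City, TheaterID} is not a superkey ({City, TheaterID}⁺ restricted to this set is {City, Price, ShowTime, TheaterID}), so split on City, TheaterID → Price, ShowTime into {City, Price, ShowTime, TheaterID} and {City, TheaterID, TicketID}.
In {City, Price, ShowTime, TheaterID}, {City} is not a superkey ({City}⁺ restricted to this set is {City, ShowTime}), so split on City → ShowTime into {City, ShowTime} and {City, Price, TheaterID}.
{City, ShowTime} has no BCNF violation.
{City, Price, TheaterID} has no BCNF violation.
In {City, TheaterID, TicketID}, {TicketID} is not a superkey ({TicketID}⁺ restricted to this set is {City, TicketID}), so split on TicketID → City into {City, TicketID} and {TheaterID, TicketID}.
{City, TicketID} has no BCNF violation.
{TheaterID, TicketID} has no BCNF violation.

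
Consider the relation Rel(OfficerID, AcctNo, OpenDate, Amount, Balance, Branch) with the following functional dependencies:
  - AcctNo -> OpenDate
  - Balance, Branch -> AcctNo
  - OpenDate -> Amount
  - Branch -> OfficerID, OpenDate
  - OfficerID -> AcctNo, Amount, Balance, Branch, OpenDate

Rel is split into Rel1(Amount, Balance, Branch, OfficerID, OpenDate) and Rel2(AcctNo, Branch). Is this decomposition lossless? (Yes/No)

Yes

Common attributes: {Branch}; their closure is {AcctNo, Amount, Balance, Branch, OfficerID, OpenDate}.
Rel1 is contained in that closure, so Rel1 ∩ Rel2 -> Rel1 holds and the join is lossless.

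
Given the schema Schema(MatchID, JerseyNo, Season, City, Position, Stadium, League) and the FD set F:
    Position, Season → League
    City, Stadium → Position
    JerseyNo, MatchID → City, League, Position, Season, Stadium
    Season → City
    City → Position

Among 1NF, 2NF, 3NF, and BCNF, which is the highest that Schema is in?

2NF

Candidate key: {JerseyNo, MatchID}. Prime attributes: {JerseyNo, MatchID}.
Position, Season → League breaks BCNF: {Position, Season}⁺ = {City, League, Position, Season}, so {Position, Season} is not a superkey.
Position, Season → League determines the non-prime attribute {League} from a non-superkey — 3NF is violated.
Checking every proper subset of each key, none determines a non-prime attribute — 2NF is satisfied.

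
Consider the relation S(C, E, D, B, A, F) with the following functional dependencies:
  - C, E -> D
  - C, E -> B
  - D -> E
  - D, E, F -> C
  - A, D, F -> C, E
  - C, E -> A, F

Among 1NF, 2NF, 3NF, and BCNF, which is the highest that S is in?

3NF

Candidate keys: {C, D}, {C, E}, {D, F}. Prime attributes: {C, D, E, F}.
D -> E: {D}⁺ = {D, E}, which is not all of the attributes, so the left side is not a superkey — BCNF is violated.
Since {E} ⊆ prime attributes and every other non-superkey FD also has a prime right side, the schema is in 3NF.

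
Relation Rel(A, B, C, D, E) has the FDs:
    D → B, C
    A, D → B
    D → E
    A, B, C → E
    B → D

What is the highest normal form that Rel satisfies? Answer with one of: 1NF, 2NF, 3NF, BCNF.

Candidate keys: {A, B}, {A, D}. Prime attributes: {A, B, D}.
D → B, C breaks BCNF: {D}⁺ = {B, C, D, E}, so {D} is not a superkey.
D → B, C has non-prime {C} on the right and a non-superkey on the left, so 3NF fails.
Since {B} ⊂ {A, B} and {B}⁺ ⊇ {C, E} with {C, E} non-prime, there is a partial dependency; 2NF fails.

1NF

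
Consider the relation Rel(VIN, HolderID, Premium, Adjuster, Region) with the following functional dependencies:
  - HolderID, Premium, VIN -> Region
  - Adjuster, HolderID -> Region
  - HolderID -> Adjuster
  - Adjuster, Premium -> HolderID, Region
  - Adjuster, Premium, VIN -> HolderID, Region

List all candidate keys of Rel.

{Adjuster, Premium, VIN}, {HolderID, Premium, VIN}

Attributes never on any right-hand side: {Premium, VIN} — every candidate key must contain all of them.
{Adjuster, Premium, VIN} is a candidate key since {Adjuster, Premium, VIN}⁺ = {Adjuster, HolderID, Premium, Region, VIN} covers every attribute.
{HolderID, Premium, VIN} is a candidate key since {HolderID, Premium, VIN}⁺ = {Adjuster, HolderID, Premium, Region, VIN} covers every attribute.
These are minimal and exhaustive — every other superkey contains one of them.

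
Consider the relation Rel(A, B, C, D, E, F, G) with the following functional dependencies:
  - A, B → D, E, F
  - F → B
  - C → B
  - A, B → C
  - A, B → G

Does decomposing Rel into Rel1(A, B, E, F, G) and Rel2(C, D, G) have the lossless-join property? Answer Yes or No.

No

Common attributes: {G}; their closure is {G}.
Rel1 ⊄ {G} and Rel2 ⊄ {G}, so the split is lossy.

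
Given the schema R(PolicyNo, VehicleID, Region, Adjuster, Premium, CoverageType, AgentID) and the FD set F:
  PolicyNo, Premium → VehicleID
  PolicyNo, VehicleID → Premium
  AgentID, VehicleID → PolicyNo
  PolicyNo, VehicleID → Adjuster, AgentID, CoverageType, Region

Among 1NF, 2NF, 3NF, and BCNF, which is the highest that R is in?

Candidate keys: {AgentID, VehicleID}, {PolicyNo, Premium}, {PolicyNo, VehicleID}. Prime attributes: {AgentID, PolicyNo, Premium, VehicleID}.
Every FD has a superkey on the left, so the relation is in BCNF.

BCNF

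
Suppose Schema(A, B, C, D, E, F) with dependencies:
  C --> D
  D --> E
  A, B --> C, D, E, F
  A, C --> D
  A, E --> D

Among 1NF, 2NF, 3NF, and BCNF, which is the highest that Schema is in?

2NF

Candidate key: {A, B}. Prime attributes: {A, B}.
C --> D breaks BCNF: {C}⁺ = {C, D, E}, so {C} is not a superkey.
C --> D has non-prime {D} on the right and a non-superkey on the left, so 3NF fails.
No non-prime attribute depends on a proper subset of any candidate key, so 2NF holds.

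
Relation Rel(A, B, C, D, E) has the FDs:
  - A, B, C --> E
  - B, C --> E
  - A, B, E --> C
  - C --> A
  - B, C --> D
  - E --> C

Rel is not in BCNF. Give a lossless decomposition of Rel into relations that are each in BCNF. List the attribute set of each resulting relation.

{A, C}; {B, D, E}; {C, E}

Candidate keys of the original relation: {B, C}, {B, E}.
In {A, B, C, D, E}, {C} is not a superkey ({C}⁺ restricted to this set is {A, C}), so split on C --> A into {A, C} and {B, C, D, E}.
{A, C} is in BCNF.
In {B, C, D, E}, {E} is not a superkey ({E}⁺ restricted to this set is {C, E}), so split on E --> C into {C, E} and {B, D, E}.
{C, E} is in BCNF.
{B, D, E} is in BCNF.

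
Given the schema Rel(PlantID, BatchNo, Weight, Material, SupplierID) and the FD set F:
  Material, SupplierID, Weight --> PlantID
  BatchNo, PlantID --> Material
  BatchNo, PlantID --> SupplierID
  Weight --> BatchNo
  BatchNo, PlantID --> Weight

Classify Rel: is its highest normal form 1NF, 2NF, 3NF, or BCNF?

3NF

Candidate keys: {BatchNo, PlantID}, {Material, SupplierID, Weight}, {PlantID, Weight}. Prime attributes: {BatchNo, Material, PlantID, SupplierID, Weight}.
Weight --> BatchNo breaks BCNF: {Weight}⁺ = {BatchNo, Weight}, so {Weight} is not a superkey.
Its right-hand attributes {BatchNo} are all prime, as are those of every other non-superkey FD — the relation is in 3NF.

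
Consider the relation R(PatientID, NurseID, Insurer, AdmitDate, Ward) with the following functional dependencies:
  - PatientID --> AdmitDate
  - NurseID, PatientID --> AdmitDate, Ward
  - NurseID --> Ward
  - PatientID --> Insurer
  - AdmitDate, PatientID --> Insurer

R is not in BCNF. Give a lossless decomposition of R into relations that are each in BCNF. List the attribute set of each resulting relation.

Candidate key of the original relation: {NurseID, PatientID}.
{AdmitDate, Insurer, NurseID, PatientID, Ward}: {PatientID} determines {AdmitDate, Insurer, PatientID} here but is not a superkey — split on PatientID --> AdmitDate, Insurer, giving {AdmitDate, Insurer, PatientID} and {NurseID, PatientID, Ward}.
{AdmitDate, Insurer, PatientID} has no BCNF violation.
{NurseID, PatientID, Ward}: {NurseID} determines {NurseID, Ward} here but is not a superkey — split on NurseID --> Ward, giving {NurseID, Ward} and {NurseID, PatientID}.
{NurseID, Ward} has no BCNF violation.
{NurseID, PatientID} has no BCNF violation.

{AdmitDate, Insurer, PatientID}; {NurseID, PatientID}; {NurseID, Ward}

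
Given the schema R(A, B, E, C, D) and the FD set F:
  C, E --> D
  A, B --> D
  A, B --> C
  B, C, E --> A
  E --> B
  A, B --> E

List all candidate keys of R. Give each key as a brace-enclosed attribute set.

{A, B}⁺ = {A, B, C, D, E} — all of the relation — so {A, B} is a candidate key.
{A, E}⁺ = {A, B, C, D, E} — all of the relation — so {A, E} is a candidate key.
{C, E}⁺ = {A, B, C, D, E} — all of the relation — so {C, E} is a candidate key.
These are minimal and exhaustive — every other superkey contains one of them.

{A, B}, {A, E}, {C, E}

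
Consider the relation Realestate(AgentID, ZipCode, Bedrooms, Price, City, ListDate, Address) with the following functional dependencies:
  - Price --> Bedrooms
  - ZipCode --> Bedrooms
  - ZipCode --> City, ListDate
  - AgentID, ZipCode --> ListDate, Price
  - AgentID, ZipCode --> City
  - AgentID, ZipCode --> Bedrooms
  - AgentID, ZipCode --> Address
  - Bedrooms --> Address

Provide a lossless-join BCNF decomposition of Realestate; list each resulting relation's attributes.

Candidate key of the original relation: {AgentID, ZipCode}.
In {Address, AgentID, Bedrooms, City, ListDate, Price, ZipCode}, {Price} is not a superkey ({Price}⁺ restricted to this set is {Address, Bedrooms, Price}), so split on Price --> Address, Bedrooms into {Address, Bedrooms, Price} and {AgentID, City, ListDate, Price, ZipCode}.
In {Address, Bedrooms, Price}, {Bedrooms} is not a superkey ({Bedrooms}⁺ restricted to this set is {Address, Bedrooms}), so split on Bedrooms --> Address into {Address, Bedrooms} and {Bedrooms, Price}.
{Address, Bedrooms} is in BCNF.
{Bedrooms, Price} is in BCNF.
In {AgentID, City, ListDate, Price, ZipCode}, {ZipCode} is not a superkey ({ZipCode}⁺ restricted to this set is {City, ListDate, ZipCode}), so split on ZipCode --> City, ListDate into {City, ListDate, ZipCode} and {AgentID, Price, ZipCode}.
{City, ListDate, ZipCode} is in BCNF.
{AgentID, Price, ZipCode} is in BCNF.

{Address, Bedrooms}; {AgentID, Price, ZipCode}; {Bedrooms, Price}; {City, ListDate, ZipCode}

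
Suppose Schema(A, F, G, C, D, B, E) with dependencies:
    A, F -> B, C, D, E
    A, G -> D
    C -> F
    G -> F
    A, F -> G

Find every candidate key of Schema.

{A} never appears on the right of any FD, so every key must include it.
{A, C}⁺ = {A, B, C, D, E, F, G}, which is every attribute, so {A, C} is a candidate key.
{A, F}⁺ = {A, B, C, D, E, F, G}, which is every attribute, so {A, F} is a candidate key.
{A, G}⁺ = {A, B, C, D, E, F, G}, which is every attribute, so {A, G} is a candidate key.
Any other superkey properly contains one of these, so there are no further candidate keys.

{A, C}, {A, F}, {A, G}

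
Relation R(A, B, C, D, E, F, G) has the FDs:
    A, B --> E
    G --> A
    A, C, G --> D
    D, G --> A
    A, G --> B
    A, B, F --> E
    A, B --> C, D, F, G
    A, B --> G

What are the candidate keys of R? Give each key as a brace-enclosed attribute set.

{A, B}, {G}

{G}⁺ = {A, B, C, D, E, F, G} — all of the relation — so {G} is a candidate key.
{A, B}⁺ = {A, B, C, D, E, F, G} — all of the relation — so {A, B} is a candidate key.
No proper subset of any of these is a key, and no other minimal superkey exists.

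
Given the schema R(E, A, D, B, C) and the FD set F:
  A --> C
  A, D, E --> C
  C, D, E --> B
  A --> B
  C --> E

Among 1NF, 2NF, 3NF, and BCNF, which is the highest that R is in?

Candidate key: {A, D}. Prime attributes: {A, D}.
A --> C: {A}⁺ = {A, B, C, E}, which is not all of the attributes, so the left side is not a superkey — BCNF is violated.
Because {C} is non-prime and the left side of A --> C is not a superkey, the relation is not in 3NF.
{A} is a proper subset of the key {A, D}, and {A}⁺ contains the non-prime attributes {B, C, E} — a partial dependency, so 2NF is violated.

1NF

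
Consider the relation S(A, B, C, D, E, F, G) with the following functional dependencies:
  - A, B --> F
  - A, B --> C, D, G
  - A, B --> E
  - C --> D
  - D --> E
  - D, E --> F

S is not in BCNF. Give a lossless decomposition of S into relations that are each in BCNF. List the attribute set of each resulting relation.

Candidate key of the original relation: {A, B}.
{A, B, C, D, E, F, G}: {C} determines {C, D, E, F} here but is not a superkey — split on C --> D, E, F, giving {C, D, E, F} and {A, B, C, G}.
{C, D, E, F}: {D} determines {D, E, F} here but is not a superkey — split on D --> E, F, giving {D, E, F} and {C, D}.
{D, E, F}: every determinant is a superkey — BCNF.
{C, D}: every determinant is a superkey — BCNF.
{A, B, C, G}: every determinant is a superkey — BCNF.

{A, B, C, G}; {C, D}; {D, E, F}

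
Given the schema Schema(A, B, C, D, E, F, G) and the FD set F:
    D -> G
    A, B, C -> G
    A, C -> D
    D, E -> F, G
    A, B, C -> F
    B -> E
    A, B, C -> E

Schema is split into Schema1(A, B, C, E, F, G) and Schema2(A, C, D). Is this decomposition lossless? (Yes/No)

Common attributes: {A, C}; their closure is {A, C, D, G}.
This includes all of Schema2, so the common attributes are a superkey of Schema2 — the join is lossless.

Yes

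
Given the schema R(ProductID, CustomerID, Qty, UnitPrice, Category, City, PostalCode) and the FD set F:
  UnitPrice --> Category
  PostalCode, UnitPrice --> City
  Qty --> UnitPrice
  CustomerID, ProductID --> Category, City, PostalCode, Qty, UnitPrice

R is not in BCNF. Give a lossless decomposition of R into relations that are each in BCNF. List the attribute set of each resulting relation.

Candidate key of the original relation: {CustomerID, ProductID}.
In {Category, City, CustomerID, PostalCode, ProductID, Qty, UnitPrice}, {UnitPrice} is not a superkey ({UnitPrice}⁺ restricted to this set is {Category, UnitPrice}), so split on UnitPrice --> Category into {Category, UnitPrice} and {City, CustomerID, PostalCode, ProductID, Qty, UnitPrice}.
{Category, UnitPrice} is in BCNF.
In {City, CustomerID, PostalCode, ProductID, Qty, UnitPrice}, {PostalCode, UnitPrice} is not a superkey ({PostalCode, UnitPrice}⁺ restricted to this set is {City, PostalCode, UnitPrice}), so split on PostalCode, UnitPrice --> City into {City, PostalCode, UnitPrice} and {CustomerID, PostalCode, ProductID, Qty, UnitPrice}.
{City, PostalCode, UnitPrice} is in BCNF.
In {CustomerID, PostalCode, ProductID, Qty, UnitPrice}, {Qty} is not a superkey ({Qty}⁺ restricted to this set is {Qty, UnitPrice}), so split on Qty --> UnitPrice into {Qty, UnitPrice} and {CustomerID, PostalCode, ProductID, Qty}.
{Qty, UnitPrice} is in BCNF.
{CustomerID, PostalCode, ProductID, Qty} is in BCNF.

{Category, UnitPrice}; {City, PostalCode, UnitPrice}; {CustomerID, PostalCode, ProductID, Qty}; {Qty, UnitPrice}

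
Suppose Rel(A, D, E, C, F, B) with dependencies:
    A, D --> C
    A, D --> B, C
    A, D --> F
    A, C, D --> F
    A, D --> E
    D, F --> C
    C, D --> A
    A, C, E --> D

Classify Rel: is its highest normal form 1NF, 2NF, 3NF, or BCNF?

BCNF

Candidate keys: {A, C, E}, {A, D}, {C, D}, {D, F}. Prime attributes: {A, C, D, E, F}.
Each dependency's left side is a superkey — BCNF holds.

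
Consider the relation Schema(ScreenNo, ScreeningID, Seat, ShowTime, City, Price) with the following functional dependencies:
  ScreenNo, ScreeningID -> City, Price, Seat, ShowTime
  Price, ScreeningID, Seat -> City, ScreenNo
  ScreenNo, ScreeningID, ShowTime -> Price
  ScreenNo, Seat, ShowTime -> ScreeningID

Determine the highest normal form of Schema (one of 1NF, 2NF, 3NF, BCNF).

BCNF

Candidate keys: {Price, ScreeningID, Seat}, {ScreenNo, ScreeningID}, {ScreenNo, Seat, ShowTime}. Prime attributes: {Price, ScreenNo, ScreeningID, Seat, ShowTime}.
Every FD has a superkey on the left, so the relation is in BCNF.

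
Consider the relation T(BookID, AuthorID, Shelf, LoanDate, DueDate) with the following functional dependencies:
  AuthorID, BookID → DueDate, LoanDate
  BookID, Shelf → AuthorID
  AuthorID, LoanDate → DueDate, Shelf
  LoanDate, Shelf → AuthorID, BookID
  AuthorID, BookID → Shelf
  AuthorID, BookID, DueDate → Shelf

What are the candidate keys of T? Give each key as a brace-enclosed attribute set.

{AuthorID, BookID}, {AuthorID, LoanDate}, {BookID, Shelf}, {LoanDate, Shelf}

{AuthorID, BookID}⁺ = {AuthorID, BookID, DueDate, LoanDate, Shelf}, which is every attribute, so {AuthorID, BookID} is a candidate key.
{AuthorID, LoanDate}⁺ = {AuthorID, BookID, DueDate, LoanDate, Shelf}, which is every attribute, so {AuthorID, LoanDate} is a candidate key.
{BookID, Shelf}⁺ = {AuthorID, BookID, DueDate, LoanDate, Shelf}, which is every attribute, so {BookID, Shelf} is a candidate key.
{LoanDate, Shelf}⁺ = {AuthorID, BookID, DueDate, LoanDate, Shelf}, which is every attribute, so {LoanDate, Shelf} is a candidate key.
These are minimal and exhaustive — every other superkey contains one of them.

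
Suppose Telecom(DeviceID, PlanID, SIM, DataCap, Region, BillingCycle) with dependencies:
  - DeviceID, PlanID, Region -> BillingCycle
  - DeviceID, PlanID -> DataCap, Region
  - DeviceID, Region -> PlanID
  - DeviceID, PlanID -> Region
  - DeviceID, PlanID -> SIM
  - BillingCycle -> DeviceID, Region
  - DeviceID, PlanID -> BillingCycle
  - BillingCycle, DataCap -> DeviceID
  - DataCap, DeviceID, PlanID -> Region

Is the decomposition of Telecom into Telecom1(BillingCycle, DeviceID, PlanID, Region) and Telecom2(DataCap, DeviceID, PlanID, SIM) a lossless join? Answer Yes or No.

Telecom1 ∩ Telecom2 = {DeviceID, PlanID}; its closure under F is {BillingCycle, DataCap, DeviceID, PlanID, Region, SIM}.
This includes all of Telecom1, so the common attributes are a superkey of Telecom1 — the join is lossless.

Yes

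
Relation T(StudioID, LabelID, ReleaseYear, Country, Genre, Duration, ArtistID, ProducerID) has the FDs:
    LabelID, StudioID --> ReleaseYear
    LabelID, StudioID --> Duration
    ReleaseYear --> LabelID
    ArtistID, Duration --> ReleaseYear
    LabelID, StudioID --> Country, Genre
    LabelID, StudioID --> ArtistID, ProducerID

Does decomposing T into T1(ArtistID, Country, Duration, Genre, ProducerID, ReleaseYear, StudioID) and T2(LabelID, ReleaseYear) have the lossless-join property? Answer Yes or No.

Yes

T1 ∩ T2 = {ReleaseYear}; its closure under F is {LabelID, ReleaseYear}.
T2 is contained in that closure, so T1 ∩ T2 --> T2 holds and the join is lossless.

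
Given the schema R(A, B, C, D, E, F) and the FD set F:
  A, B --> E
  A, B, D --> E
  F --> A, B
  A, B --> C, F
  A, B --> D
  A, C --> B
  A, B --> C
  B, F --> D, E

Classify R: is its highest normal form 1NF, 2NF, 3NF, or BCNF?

Candidate keys: {A, B}, {A, C}, {F}. Prime attributes: {A, B, C, F}.
Each dependency's left side is a superkey — BCNF holds.

BCNF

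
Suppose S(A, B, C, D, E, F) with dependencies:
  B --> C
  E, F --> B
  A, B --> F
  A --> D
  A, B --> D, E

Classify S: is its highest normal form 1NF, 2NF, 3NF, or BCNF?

1NF

Candidate keys: {A, B}, {A, E, F}. Prime attributes: {A, B, E, F}.
For B --> C we have {B}⁺ = {B, C}; {B} is not a superkey, so BCNF fails.
B --> C has non-prime {C} on the right and a non-superkey on the left, so 3NF fails.
The proper key subset {A} of {A, B} determines non-prime {D}, so the relation is not even in 2NF.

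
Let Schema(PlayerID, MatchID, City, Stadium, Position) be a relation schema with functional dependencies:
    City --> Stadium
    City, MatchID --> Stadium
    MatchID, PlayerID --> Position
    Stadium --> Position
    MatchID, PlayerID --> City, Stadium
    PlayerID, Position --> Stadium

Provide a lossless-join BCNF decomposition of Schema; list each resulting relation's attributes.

Candidate key of the original relation: {MatchID, PlayerID}.
Within {City, MatchID, PlayerID, Position, Stadium}: {City}⁺ ∩ {City, MatchID, PlayerID, Position, Stadium} = {City, Position, Stadium}, not the whole set, so City --> Position, Stadium violates BCNF; decompose into {City, Position, Stadium} and {City, MatchID, PlayerID}.
Within {City, Position, Stadium}: {Stadium}⁺ ∩ {City, Position, Stadium} = {Position, Stadium}, not the whole set, so Stadium --> Position violates BCNF; decompose into {Position, Stadium} and {City, Stadium}.
{Position, Stadium} is in BCNF.
{City, Stadium} is in BCNF.
{City, MatchID, PlayerID} is in BCNF.

{City, MatchID, PlayerID}; {City, Stadium}; {Position, Stadium}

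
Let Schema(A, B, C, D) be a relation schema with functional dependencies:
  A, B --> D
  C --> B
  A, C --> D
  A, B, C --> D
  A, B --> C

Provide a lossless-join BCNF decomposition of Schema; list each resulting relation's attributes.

Candidate keys of the original relation: {A, B}, {A, C}.
In {A, B, C, D}, {C} is not a superkey ({C}⁺ restricted to this set is {B, C}), so split on C --> B into {B, C} and {A, C, D}.
{B, C} has no BCNF violation.
{A, C, D} has no BCNF violation.

{A, C, D}; {B, C}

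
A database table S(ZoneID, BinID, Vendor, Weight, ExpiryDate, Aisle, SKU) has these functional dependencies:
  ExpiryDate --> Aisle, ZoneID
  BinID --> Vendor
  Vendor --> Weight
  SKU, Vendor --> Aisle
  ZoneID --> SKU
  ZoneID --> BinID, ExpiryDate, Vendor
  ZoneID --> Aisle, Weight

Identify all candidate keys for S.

{ExpiryDate}, {ZoneID}

{ExpiryDate} is a candidate key since {ExpiryDate}⁺ = {Aisle, BinID, ExpiryDate, SKU, Vendor, Weight, ZoneID} covers every attribute.
{ZoneID} is a candidate key since {ZoneID}⁺ = {Aisle, BinID, ExpiryDate, SKU, Vendor, Weight, ZoneID} covers every attribute.
No proper subset of any of these is a key, and no other minimal superkey exists.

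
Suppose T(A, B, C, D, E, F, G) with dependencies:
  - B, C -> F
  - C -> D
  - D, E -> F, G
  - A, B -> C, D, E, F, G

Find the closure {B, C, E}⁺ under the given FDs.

Start with {B, C, E}.
B, C -> F applies; add {F} → now {B, C, E, F}.
C -> D applies; add {D} → now {B, C, D, E, F}.
D, E -> F, G applies; add {G} → now {B, C, D, E, F, G}.
No further FD applies.

{B, C, D, E, F, G}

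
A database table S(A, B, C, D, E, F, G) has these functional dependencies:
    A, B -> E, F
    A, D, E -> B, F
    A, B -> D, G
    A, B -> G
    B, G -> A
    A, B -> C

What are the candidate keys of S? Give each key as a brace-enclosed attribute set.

{A, B}⁺ = {A, B, C, D, E, F, G}, which is every attribute, so {A, B} is a candidate key.
{B, G}⁺ = {A, B, C, D, E, F, G}, which is every attribute, so {B, G} is a candidate key.
{A, D, E}⁺ = {A, B, C, D, E, F, G}, which is every attribute, so {A, D, E} is a candidate key.
Any other superkey properly contains one of these, so there are no further candidate keys.

{A, B}, {A, D, E}, {B, G}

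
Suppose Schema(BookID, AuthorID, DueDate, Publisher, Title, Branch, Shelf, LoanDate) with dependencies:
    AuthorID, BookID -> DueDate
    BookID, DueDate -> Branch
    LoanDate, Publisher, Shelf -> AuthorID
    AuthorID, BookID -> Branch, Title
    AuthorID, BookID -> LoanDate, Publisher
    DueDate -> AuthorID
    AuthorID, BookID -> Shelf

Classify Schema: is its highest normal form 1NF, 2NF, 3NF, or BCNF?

Candidate keys: {AuthorID, BookID}, {BookID, DueDate}, {BookID, LoanDate, Publisher, Shelf}. Prime attributes: {AuthorID, BookID, DueDate, LoanDate, Publisher, Shelf}.
LoanDate, Publisher, Shelf -> AuthorID breaks BCNF: {LoanDate, Publisher, Shelf}⁺ = {AuthorID, LoanDate, Publisher, Shelf}, so {LoanDate, Publisher, Shelf} is not a superkey.
Its right-hand attributes {AuthorID} are all prime, as are those of every other non-superkey FD — the relation is in 3NF.

3NF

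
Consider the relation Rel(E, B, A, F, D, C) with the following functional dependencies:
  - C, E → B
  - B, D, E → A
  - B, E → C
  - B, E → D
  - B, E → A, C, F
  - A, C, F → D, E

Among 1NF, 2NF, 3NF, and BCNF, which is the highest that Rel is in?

Candidate keys: {A, C, F}, {B, E}, {C, E}. Prime attributes: {A, B, C, E, F}.
The left-hand side of every FD is a superkey, so BCNF is satisfied.

BCNF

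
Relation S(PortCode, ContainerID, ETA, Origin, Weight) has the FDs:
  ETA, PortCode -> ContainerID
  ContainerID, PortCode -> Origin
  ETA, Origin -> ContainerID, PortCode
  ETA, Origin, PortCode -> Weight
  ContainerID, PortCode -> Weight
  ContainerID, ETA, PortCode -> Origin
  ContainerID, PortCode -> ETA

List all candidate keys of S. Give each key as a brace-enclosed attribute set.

{ContainerID, PortCode}, {ETA, Origin}, {ETA, PortCode}

{ContainerID, PortCode}⁺ = {ContainerID, ETA, Origin, PortCode, Weight} — all of the relation — so {ContainerID, PortCode} is a candidate key.
{ETA, Origin}⁺ = {ContainerID, ETA, Origin, PortCode, Weight} — all of the relation — so {ETA, Origin} is a candidate key.
{ETA, PortCode}⁺ = {ContainerID, ETA, Origin, PortCode, Weight} — all of the relation — so {ETA, PortCode} is a candidate key.
Any other superkey properly contains one of these, so there are no further candidate keys.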